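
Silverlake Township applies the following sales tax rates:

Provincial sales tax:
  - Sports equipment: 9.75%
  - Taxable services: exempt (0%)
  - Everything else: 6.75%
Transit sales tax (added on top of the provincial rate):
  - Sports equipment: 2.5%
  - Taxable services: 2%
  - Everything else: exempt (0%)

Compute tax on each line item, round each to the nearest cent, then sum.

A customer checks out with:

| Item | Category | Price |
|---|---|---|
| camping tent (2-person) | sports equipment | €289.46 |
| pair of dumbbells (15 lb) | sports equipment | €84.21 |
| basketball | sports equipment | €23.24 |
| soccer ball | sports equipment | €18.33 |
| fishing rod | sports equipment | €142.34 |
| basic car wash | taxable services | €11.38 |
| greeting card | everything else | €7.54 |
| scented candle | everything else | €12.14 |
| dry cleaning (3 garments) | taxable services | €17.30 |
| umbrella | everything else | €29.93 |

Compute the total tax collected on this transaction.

Camping tent (2-person) €289.46: sports equipment → 9.75% + 2.5% transit = 12.25% → €35.46
Pair of dumbbells (15 lb) €84.21: sports equipment → 9.75% + 2.5% transit = 12.25% → €10.32
Basketball €23.24: sports equipment → 9.75% + 2.5% transit = 12.25% → €2.85
Soccer ball €18.33: sports equipment → 9.75% + 2.5% transit = 12.25% → €2.25
Fishing rod €142.34: sports equipment → 9.75% + 2.5% transit = 12.25% → €17.44
Basic car wash €11.38: taxable services → 0% + 2% transit = 2% → €0.23
Greeting card €7.54: everything else → 6.75% + 0% transit = 6.75% → €0.51
Scented candle €12.14: everything else → 6.75% + 0% transit = 6.75% → €0.82
Dry cleaning (3 garments) €17.30: taxable services → 0% + 2% transit = 2% → €0.35
Umbrella €29.93: everything else → 6.75% + 0% transit = 6.75% → €2.02
Total tax = €35.46 + €10.32 + €2.85 + €2.25 + €17.44 + €0.23 + €0.51 + €0.82 + €0.35 + €2.02 = €72.25

€72.25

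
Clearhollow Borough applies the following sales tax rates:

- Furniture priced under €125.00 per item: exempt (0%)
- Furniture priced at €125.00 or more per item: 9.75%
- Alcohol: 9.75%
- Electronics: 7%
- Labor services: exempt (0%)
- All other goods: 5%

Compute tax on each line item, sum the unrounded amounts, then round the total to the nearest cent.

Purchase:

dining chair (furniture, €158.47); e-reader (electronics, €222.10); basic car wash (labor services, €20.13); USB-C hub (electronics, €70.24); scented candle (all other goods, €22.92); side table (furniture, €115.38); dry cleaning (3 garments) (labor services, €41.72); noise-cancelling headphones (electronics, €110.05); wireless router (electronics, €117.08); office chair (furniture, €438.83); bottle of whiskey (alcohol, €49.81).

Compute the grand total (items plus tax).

Dining chair €158.47: furniture, €125.00 or more → 9.75% → €15.450825
E-reader €222.10: electronics → 7% → €15.547
Basic car wash €20.13: labor services → 0% → €0.00
USB-C hub €70.24: electronics → 7% → €4.9168
Scented candle €22.92: all other goods → 5% → €1.146
Side table €115.38: furniture, under €125.00 → 0% → €0.00
Dry cleaning (3 garments) €41.72: labor services → 0% → €0.00
Noise-cancelling headphones €110.05: electronics → 7% → €7.7035
Wireless router €117.08: electronics → 7% → €8.1956
Office chair €438.83: furniture, €125.00 or more → 9.75% → €42.785925
Bottle of whiskey €49.81: alcohol → 9.75% → €4.856475
Subtotal = €1366.73; unrounded tax = €100.602125 → €100.60; total due = €1467.33

€1467.33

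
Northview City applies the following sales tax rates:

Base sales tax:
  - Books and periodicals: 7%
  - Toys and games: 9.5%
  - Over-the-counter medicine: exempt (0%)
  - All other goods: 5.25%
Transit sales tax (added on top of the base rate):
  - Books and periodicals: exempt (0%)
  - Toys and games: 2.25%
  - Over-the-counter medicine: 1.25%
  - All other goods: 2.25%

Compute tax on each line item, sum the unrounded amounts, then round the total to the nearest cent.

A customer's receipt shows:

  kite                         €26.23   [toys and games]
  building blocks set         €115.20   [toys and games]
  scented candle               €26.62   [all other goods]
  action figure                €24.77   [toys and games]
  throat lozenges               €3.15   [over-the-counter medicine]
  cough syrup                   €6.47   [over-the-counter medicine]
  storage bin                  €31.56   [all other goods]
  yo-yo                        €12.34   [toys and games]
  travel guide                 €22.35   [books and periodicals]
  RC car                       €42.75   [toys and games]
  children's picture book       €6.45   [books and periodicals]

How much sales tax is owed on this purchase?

€32.50

Kite €26.23: toys and games → 9.5% + 2.25% transit = 11.75% → €3.082025
Building blocks set €115.20: toys and games → 9.5% + 2.25% transit = 11.75% → €13.536
Scented candle €26.62: all other goods → 5.25% + 2.25% transit = 7.5% → €1.9965
Action figure €24.77: toys and games → 9.5% + 2.25% transit = 11.75% → €2.910475
Throat lozenges €3.15: over-the-counter medicine → 0% + 1.25% transit = 1.25% → €0.039375
Cough syrup €6.47: over-the-counter medicine → 0% + 1.25% transit = 1.25% → €0.080875
Storage bin €31.56: all other goods → 5.25% + 2.25% transit = 7.5% → €2.367
Yo-yo €12.34: toys and games → 9.5% + 2.25% transit = 11.75% → €1.44995
Travel guide €22.35: books and periodicals → 7% + 0% transit = 7% → €1.5645
RC car €42.75: toys and games → 9.5% + 2.25% transit = 11.75% → €5.023125
Children's picture book €6.45: books and periodicals → 7% + 0% transit = 7% → €0.4515
Unrounded tax sum = €32.501325 → €32.50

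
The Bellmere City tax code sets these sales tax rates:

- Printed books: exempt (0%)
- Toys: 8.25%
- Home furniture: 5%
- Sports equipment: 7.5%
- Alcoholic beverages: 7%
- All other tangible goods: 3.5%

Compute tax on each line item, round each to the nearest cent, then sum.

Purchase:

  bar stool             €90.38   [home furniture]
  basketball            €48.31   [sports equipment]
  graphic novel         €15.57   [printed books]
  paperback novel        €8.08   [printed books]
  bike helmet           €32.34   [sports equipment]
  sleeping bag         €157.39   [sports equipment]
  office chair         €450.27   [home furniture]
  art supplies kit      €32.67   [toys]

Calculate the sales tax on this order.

Bar stool €90.38: home furniture → 5% → €4.52
Basketball €48.31: sports equipment → 7.5% → €3.62
Graphic novel €15.57: printed books → 0% → €0.00
Paperback novel €8.08: printed books → 0% → €0.00
Bike helmet €32.34: sports equipment → 7.5% → €2.43
Sleeping bag €157.39: sports equipment → 7.5% → €11.80
Office chair €450.27: home furniture → 5% → €22.51
Art supplies kit €32.67: toys → 8.25% → €2.70
Total tax = €4.52 + €3.62 + €2.43 + €11.80 + €22.51 + €2.70 = €47.58

€47.58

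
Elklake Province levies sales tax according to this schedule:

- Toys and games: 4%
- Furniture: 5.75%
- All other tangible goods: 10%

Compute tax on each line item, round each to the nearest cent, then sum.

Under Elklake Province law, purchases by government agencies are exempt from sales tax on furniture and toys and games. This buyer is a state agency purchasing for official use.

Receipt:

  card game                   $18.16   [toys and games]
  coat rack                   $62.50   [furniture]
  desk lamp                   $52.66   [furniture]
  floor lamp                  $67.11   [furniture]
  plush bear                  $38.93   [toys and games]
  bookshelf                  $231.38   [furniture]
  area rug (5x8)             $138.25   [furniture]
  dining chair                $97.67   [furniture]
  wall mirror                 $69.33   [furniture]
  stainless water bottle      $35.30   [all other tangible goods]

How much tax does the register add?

Card game $18.16: toys and games, buyer-exempt → 0% → $0.00
Coat rack $62.50: furniture, buyer-exempt → 0% → $0.00
Desk lamp $52.66: furniture, buyer-exempt → 0% → $0.00
Floor lamp $67.11: furniture, buyer-exempt → 0% → $0.00
Plush bear $38.93: toys and games, buyer-exempt → 0% → $0.00
Bookshelf $231.38: furniture, buyer-exempt → 0% → $0.00
Area rug (5x8) $138.25: furniture, buyer-exempt → 0% → $0.00
Dining chair $97.67: furniture, buyer-exempt → 0% → $0.00
Wall mirror $69.33: furniture, buyer-exempt → 0% → $0.00
Stainless water bottle $35.30: all other tangible goods → 10% → $3.53
Total tax = $3.53

$3.53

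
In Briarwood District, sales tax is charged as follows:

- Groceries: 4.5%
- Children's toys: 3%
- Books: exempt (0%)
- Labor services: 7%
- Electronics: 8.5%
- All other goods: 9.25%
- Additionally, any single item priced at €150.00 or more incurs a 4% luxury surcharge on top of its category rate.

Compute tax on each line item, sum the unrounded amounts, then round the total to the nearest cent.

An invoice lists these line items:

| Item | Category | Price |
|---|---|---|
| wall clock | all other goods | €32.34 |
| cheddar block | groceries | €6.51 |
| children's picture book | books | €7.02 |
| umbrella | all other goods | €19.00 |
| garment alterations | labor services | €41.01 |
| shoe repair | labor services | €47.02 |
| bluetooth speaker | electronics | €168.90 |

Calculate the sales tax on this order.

€32.32

Wall clock €32.34: all other goods → 9.25% → €2.99145
Cheddar block €6.51: groceries → 4.5% → €0.29295
Children's picture book €7.02: books → 0% → €0.00
Umbrella €19.00: all other goods → 9.25% → €1.7575
Garment alterations €41.01: labor services → 7% → €2.8707
Shoe repair €47.02: labor services → 7% → €3.2914
Bluetooth speaker €168.90: electronics → 8.5% + 4% surcharge = 12.5% → €21.1125
Unrounded tax sum = €32.3165 → €32.32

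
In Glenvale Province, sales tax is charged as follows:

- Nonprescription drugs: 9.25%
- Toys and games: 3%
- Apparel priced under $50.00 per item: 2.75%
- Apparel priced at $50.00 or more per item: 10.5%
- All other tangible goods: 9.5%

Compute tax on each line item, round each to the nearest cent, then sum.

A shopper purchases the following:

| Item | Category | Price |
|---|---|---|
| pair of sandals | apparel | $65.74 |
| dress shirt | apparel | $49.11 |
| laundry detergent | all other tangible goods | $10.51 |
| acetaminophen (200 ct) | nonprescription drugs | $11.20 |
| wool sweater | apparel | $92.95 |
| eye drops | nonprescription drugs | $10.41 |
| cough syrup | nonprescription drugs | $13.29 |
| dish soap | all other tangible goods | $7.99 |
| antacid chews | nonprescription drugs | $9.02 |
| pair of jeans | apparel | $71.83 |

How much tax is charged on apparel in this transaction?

Pair of sandals $65.74: apparel, $50.00 or more → 10.5% → $6.90
Dress shirt $49.11: apparel, under $50.00 → 2.75% → $1.35
Wool sweater $92.95: apparel, $50.00 or more → 10.5% → $9.76
Pair of jeans $71.83: apparel, $50.00 or more → 10.5% → $7.54
Tax on apparel = $6.90 + $1.35 + $9.76 + $7.54 = $25.55

$25.55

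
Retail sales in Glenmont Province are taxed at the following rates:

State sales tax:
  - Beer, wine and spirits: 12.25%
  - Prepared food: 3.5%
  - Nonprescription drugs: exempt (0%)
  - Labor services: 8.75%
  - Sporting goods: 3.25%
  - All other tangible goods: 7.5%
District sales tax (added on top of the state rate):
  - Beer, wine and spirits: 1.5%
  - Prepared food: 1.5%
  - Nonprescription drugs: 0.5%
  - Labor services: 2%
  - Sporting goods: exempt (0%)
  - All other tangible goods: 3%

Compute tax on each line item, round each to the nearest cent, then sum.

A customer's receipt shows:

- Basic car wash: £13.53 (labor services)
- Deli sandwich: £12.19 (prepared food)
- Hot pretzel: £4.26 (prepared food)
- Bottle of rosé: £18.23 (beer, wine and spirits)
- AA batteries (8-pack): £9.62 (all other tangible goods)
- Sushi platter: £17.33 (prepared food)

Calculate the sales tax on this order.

£6.66

Basic car wash £13.53: labor services → 8.75% + 2% district = 10.75% → £1.45
Deli sandwich £12.19: prepared food → 3.5% + 1.5% district = 5% → £0.61
Hot pretzel £4.26: prepared food → 3.5% + 1.5% district = 5% → £0.21
Bottle of rosé £18.23: beer, wine and spirits → 12.25% + 1.5% district = 13.75% → £2.51
AA batteries (8-pack) £9.62: all other tangible goods → 7.5% + 3% district = 10.5% → £1.01
Sushi platter £17.33: prepared food → 3.5% + 1.5% district = 5% → £0.87
Total tax = £1.45 + £0.61 + £0.21 + £2.51 + £1.01 + £0.87 = £6.66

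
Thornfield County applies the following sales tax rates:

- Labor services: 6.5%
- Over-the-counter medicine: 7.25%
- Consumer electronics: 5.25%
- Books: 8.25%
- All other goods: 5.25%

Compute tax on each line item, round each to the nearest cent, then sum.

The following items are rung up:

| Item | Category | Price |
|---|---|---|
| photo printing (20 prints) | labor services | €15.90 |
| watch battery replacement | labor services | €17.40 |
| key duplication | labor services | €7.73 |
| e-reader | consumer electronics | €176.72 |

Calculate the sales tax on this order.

Photo printing (20 prints) €15.90: labor services → 6.5% → €1.03
Watch battery replacement €17.40: labor services → 6.5% → €1.13
Key duplication €7.73: labor services → 6.5% → €0.50
E-reader €176.72: consumer electronics → 5.25% → €9.28
Total tax = €1.03 + €1.13 + €0.50 + €9.28 = €11.94

€11.94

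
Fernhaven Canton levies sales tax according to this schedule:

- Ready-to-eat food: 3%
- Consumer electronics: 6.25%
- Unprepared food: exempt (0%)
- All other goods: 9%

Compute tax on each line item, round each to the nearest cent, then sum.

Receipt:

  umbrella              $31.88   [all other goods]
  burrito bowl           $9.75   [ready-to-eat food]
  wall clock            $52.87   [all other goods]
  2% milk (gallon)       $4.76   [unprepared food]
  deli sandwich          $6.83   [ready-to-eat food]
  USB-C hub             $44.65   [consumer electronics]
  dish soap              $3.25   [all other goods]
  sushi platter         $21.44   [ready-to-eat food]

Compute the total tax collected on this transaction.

$11.84

Umbrella $31.88: all other goods → 9% → $2.87
Burrito bowl $9.75: ready-to-eat food → 3% → $0.29
Wall clock $52.87: all other goods → 9% → $4.76
2% milk (gallon) $4.76: unprepared food → 0% → $0.00
Deli sandwich $6.83: ready-to-eat food → 3% → $0.20
USB-C hub $44.65: consumer electronics → 6.25% → $2.79
Dish soap $3.25: all other goods → 9% → $0.29
Sushi platter $21.44: ready-to-eat food → 3% → $0.64
Total tax = $2.87 + $0.29 + $4.76 + $0.20 + $2.79 + $0.29 + $0.64 = $11.84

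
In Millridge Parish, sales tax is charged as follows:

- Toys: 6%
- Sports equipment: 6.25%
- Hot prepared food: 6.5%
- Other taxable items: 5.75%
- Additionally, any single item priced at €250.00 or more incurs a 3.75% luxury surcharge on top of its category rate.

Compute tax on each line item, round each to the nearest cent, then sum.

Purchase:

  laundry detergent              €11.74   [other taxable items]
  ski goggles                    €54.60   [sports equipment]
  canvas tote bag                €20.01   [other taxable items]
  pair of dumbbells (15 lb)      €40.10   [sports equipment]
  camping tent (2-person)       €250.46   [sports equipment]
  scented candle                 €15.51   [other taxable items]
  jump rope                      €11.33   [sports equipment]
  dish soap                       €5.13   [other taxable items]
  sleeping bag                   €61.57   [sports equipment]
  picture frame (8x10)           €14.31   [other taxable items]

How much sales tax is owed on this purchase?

€39.36

Laundry detergent €11.74: other taxable items → 5.75% → €0.68
Ski goggles €54.60: sports equipment → 6.25% → €3.41
Canvas tote bag €20.01: other taxable items → 5.75% → €1.15
Pair of dumbbells (15 lb) €40.10: sports equipment → 6.25% → €2.51
Camping tent (2-person) €250.46: sports equipment → 6.25% + 3.75% surcharge = 10% → €25.05
Scented candle €15.51: other taxable items → 5.75% → €0.89
Jump rope €11.33: sports equipment → 6.25% → €0.71
Dish soap €5.13: other taxable items → 5.75% → €0.29
Sleeping bag €61.57: sports equipment → 6.25% → €3.85
Picture frame (8x10) €14.31: other taxable items → 5.75% → €0.82
Total tax = €0.68 + €3.41 + €1.15 + €2.51 + €25.05 + €0.89 + €0.71 + €0.29 + €3.85 + €0.82 = €39.36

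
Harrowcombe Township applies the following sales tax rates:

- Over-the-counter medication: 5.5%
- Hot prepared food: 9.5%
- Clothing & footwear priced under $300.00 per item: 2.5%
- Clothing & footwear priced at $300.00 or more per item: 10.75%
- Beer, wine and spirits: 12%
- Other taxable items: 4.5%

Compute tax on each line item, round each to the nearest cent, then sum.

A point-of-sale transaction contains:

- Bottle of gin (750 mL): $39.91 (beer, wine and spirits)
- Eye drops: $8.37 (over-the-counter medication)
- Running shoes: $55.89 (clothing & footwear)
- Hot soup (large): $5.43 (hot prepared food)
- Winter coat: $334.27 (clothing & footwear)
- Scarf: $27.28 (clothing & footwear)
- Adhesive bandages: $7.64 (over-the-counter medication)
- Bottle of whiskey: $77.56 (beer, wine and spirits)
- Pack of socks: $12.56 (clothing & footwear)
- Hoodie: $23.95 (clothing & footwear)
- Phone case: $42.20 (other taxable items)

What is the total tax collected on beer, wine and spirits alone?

Bottle of gin (750 mL) $39.91: beer, wine and spirits → 12% → $4.79
Bottle of whiskey $77.56: beer, wine and spirits → 12% → $9.31
Tax on beer, wine and spirits = $4.79 + $9.31 = $14.10

$14.10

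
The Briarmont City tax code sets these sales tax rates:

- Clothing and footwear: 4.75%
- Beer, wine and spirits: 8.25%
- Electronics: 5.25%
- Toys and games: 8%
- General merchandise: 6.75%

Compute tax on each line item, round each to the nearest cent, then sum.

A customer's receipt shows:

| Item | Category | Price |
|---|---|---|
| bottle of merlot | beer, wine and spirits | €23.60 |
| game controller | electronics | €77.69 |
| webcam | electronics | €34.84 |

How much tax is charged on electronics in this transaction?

Game controller €77.69: electronics → 5.25% → €4.08
Webcam €34.84: electronics → 5.25% → €1.83
Tax on electronics = €4.08 + €1.83 = €5.91

€5.91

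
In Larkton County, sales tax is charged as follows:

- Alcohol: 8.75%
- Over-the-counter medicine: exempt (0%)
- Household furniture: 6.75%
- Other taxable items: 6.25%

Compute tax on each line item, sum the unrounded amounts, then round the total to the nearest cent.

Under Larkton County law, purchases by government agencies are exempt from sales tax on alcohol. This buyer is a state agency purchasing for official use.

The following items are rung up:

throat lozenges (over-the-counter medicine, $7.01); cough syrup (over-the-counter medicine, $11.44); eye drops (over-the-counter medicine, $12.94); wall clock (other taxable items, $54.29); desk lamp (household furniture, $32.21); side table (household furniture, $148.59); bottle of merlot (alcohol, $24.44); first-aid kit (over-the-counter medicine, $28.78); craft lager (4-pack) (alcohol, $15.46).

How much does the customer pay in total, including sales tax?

$350.76

Throat lozenges $7.01: over-the-counter medicine → 0% → $0.00
Cough syrup $11.44: over-the-counter medicine → 0% → $0.00
Eye drops $12.94: over-the-counter medicine → 0% → $0.00
Wall clock $54.29: other taxable items → 6.25% → $3.393125
Desk lamp $32.21: household furniture → 6.75% → $2.174175
Side table $148.59: household furniture → 6.75% → $10.029825
Bottle of merlot $24.44: alcohol, buyer-exempt → 0% → $0.00
First-aid kit $28.78: over-the-counter medicine → 0% → $0.00
Craft lager (4-pack) $15.46: alcohol, buyer-exempt → 0% → $0.00
Subtotal = $335.16; unrounded tax = $15.597125 → $15.60; total due = $350.76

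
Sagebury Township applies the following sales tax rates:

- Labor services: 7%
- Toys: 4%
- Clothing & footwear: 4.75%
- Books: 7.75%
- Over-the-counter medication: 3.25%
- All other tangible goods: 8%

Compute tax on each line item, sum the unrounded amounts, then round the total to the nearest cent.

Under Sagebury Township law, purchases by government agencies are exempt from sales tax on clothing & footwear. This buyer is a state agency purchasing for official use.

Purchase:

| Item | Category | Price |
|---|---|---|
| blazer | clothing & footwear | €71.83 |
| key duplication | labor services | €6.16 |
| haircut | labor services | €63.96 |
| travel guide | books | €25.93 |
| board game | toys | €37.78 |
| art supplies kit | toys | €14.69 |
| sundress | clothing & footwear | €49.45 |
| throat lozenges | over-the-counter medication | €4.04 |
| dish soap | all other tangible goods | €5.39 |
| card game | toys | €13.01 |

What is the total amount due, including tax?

€302.34

Blazer €71.83: clothing & footwear, buyer-exempt → 0% → €0.00
Key duplication €6.16: labor services → 7% → €0.4312
Haircut €63.96: labor services → 7% → €4.4772
Travel guide €25.93: books → 7.75% → €2.009575
Board game €37.78: toys → 4% → €1.5112
Art supplies kit €14.69: toys → 4% → €0.5876
Sundress €49.45: clothing & footwear, buyer-exempt → 0% → €0.00
Throat lozenges €4.04: over-the-counter medication → 3.25% → €0.1313
Dish soap €5.39: all other tangible goods → 8% → €0.4312
Card game €13.01: toys → 4% → €0.5204
Subtotal = €292.24; unrounded tax = €10.099675 → €10.10; total due = €302.34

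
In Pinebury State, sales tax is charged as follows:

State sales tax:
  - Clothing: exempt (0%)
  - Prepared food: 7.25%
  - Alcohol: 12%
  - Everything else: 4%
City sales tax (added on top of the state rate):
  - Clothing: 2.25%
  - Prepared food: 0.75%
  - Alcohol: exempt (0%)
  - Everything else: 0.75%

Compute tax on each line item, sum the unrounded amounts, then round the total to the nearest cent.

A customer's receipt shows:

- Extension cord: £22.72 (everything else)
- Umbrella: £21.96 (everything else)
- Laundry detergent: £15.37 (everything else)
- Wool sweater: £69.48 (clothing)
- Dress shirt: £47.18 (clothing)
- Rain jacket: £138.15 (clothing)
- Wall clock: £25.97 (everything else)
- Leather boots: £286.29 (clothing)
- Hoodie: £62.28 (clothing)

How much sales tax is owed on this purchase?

£17.66

Extension cord £22.72: everything else → 4% + 0.75% city = 4.75% → £1.0792
Umbrella £21.96: everything else → 4% + 0.75% city = 4.75% → £1.0431
Laundry detergent £15.37: everything else → 4% + 0.75% city = 4.75% → £0.730075
Wool sweater £69.48: clothing → 0% + 2.25% city = 2.25% → £1.5633
Dress shirt £47.18: clothing → 0% + 2.25% city = 2.25% → £1.06155
Rain jacket £138.15: clothing → 0% + 2.25% city = 2.25% → £3.108375
Wall clock £25.97: everything else → 4% + 0.75% city = 4.75% → £1.233575
Leather boots £286.29: clothing → 0% + 2.25% city = 2.25% → £6.441525
Hoodie £62.28: clothing → 0% + 2.25% city = 2.25% → £1.4013
Unrounded tax sum = £17.662 → £17.66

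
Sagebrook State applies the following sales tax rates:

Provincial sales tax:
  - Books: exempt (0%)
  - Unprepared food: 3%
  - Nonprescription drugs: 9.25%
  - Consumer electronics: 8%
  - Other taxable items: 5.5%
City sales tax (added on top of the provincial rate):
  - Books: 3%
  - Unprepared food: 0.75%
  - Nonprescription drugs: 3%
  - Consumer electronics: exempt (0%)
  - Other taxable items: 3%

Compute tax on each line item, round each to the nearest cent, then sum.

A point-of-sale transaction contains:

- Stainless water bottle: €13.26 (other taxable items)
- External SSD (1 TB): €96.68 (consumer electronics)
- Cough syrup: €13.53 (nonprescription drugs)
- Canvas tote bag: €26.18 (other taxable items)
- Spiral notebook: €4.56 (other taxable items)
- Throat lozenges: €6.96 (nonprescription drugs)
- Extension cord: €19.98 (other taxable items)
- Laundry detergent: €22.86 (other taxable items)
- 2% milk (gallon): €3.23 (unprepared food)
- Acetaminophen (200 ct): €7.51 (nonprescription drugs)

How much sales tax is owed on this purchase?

€18.67

Stainless water bottle €13.26: other taxable items → 5.5% + 3% city = 8.5% → €1.13
External SSD (1 TB) €96.68: consumer electronics → 8% + 0% city = 8% → €7.73
Cough syrup €13.53: nonprescription drugs → 9.25% + 3% city = 12.25% → €1.66
Canvas tote bag €26.18: other taxable items → 5.5% + 3% city = 8.5% → €2.23
Spiral notebook €4.56: other taxable items → 5.5% + 3% city = 8.5% → €0.39
Throat lozenges €6.96: nonprescription drugs → 9.25% + 3% city = 12.25% → €0.85
Extension cord €19.98: other taxable items → 5.5% + 3% city = 8.5% → €1.70
Laundry detergent €22.86: other taxable items → 5.5% + 3% city = 8.5% → €1.94
2% milk (gallon) €3.23: unprepared food → 3% + 0.75% city = 3.75% → €0.12
Acetaminophen (200 ct) €7.51: nonprescription drugs → 9.25% + 3% city = 12.25% → €0.92
Total tax = €1.13 + €7.73 + €1.66 + €2.23 + €0.39 + €0.85 + €1.70 + €1.94 + €0.12 + €0.92 = €18.67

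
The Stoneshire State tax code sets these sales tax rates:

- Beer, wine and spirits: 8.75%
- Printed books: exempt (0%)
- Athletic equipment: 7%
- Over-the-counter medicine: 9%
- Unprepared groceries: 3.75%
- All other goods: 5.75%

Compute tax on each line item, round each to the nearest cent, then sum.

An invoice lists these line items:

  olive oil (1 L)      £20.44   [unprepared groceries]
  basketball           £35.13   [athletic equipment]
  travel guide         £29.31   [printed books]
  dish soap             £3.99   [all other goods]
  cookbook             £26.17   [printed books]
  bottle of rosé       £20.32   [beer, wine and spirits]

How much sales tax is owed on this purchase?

£5.24

Olive oil (1 L) £20.44: unprepared groceries → 3.75% → £0.77
Basketball £35.13: athletic equipment → 7% → £2.46
Travel guide £29.31: printed books → 0% → £0.00
Dish soap £3.99: all other goods → 5.75% → £0.23
Cookbook £26.17: printed books → 0% → £0.00
Bottle of rosé £20.32: beer, wine and spirits → 8.75% → £1.78
Total tax = £0.77 + £2.46 + £0.23 + £1.78 = £5.24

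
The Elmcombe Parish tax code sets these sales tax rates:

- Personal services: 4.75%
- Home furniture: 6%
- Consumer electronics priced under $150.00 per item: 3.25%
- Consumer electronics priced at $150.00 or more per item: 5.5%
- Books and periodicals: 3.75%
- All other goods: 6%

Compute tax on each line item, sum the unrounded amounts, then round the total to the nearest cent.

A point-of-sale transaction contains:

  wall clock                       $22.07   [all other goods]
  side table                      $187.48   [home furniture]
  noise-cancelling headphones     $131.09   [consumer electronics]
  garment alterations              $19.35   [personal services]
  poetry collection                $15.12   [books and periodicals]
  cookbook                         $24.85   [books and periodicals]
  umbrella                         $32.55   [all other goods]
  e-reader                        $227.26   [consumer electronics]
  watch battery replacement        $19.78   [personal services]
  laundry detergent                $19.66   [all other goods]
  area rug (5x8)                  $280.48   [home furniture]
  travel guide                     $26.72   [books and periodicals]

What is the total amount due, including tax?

Wall clock $22.07: all other goods → 6% → $1.3242
Side table $187.48: home furniture → 6% → $11.2488
Noise-cancelling headphones $131.09: consumer electronics, under $150.00 → 3.25% → $4.260425
Garment alterations $19.35: personal services → 4.75% → $0.919125
Poetry collection $15.12: books and periodicals → 3.75% → $0.567
Cookbook $24.85: books and periodicals → 3.75% → $0.931875
Umbrella $32.55: all other goods → 6% → $1.953
E-reader $227.26: consumer electronics, $150.00 or more → 5.5% → $12.4993
Watch battery replacement $19.78: personal services → 4.75% → $0.93955
Laundry detergent $19.66: all other goods → 6% → $1.1796
Area rug (5x8) $280.48: home furniture → 6% → $16.8288
Travel guide $26.72: books and periodicals → 3.75% → $1.002
Subtotal = $1006.41; unrounded tax = $53.653675 → $53.65; total due = $1060.06

$1060.06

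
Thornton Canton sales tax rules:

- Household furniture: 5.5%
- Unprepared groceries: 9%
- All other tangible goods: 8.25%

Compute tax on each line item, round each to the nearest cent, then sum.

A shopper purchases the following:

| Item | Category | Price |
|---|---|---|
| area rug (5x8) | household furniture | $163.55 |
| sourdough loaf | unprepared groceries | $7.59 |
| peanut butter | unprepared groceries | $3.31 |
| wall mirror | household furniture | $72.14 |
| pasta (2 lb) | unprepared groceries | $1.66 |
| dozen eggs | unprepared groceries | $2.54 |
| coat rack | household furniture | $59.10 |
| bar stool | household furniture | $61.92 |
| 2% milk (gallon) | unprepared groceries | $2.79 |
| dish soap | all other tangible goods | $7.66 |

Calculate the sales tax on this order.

Area rug (5x8) $163.55: household furniture → 5.5% → $9.00
Sourdough loaf $7.59: unprepared groceries → 9% → $0.68
Peanut butter $3.31: unprepared groceries → 9% → $0.30
Wall mirror $72.14: household furniture → 5.5% → $3.97
Pasta (2 lb) $1.66: unprepared groceries → 9% → $0.15
Dozen eggs $2.54: unprepared groceries → 9% → $0.23
Coat rack $59.10: household furniture → 5.5% → $3.25
Bar stool $61.92: household furniture → 5.5% → $3.41
2% milk (gallon) $2.79: unprepared groceries → 9% → $0.25
Dish soap $7.66: all other tangible goods → 8.25% → $0.63
Total tax = $9.00 + $0.68 + $0.30 + $3.97 + $0.15 + $0.23 + $3.25 + $3.41 + $0.25 + $0.63 = $21.87

$21.87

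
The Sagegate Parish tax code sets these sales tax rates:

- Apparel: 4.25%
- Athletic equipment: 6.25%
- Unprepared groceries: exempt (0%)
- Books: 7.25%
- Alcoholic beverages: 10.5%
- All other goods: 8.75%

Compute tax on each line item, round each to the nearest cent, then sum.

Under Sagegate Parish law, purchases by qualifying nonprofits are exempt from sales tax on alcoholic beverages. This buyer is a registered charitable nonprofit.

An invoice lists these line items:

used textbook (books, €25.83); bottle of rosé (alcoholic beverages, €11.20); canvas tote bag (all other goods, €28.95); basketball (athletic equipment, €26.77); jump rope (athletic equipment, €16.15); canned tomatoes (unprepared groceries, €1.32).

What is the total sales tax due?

Used textbook €25.83: books → 7.25% → €1.87
Bottle of rosé €11.20: alcoholic beverages, buyer-exempt → 0% → €0.00
Canvas tote bag €28.95: all other goods → 8.75% → €2.53
Basketball €26.77: athletic equipment → 6.25% → €1.67
Jump rope €16.15: athletic equipment → 6.25% → €1.01
Canned tomatoes €1.32: unprepared groceries → 0% → €0.00
Total tax = €1.87 + €2.53 + €1.67 + €1.01 = €7.08

€7.08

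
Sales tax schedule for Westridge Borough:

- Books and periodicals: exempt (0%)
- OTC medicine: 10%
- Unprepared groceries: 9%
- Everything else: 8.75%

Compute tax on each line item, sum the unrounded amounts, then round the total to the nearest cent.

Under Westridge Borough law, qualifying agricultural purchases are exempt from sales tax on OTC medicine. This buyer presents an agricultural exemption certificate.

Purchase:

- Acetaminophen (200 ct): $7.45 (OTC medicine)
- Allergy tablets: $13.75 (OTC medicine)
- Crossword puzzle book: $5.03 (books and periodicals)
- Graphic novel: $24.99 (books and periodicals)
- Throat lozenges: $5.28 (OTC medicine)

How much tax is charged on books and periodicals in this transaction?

$0.00

Crossword puzzle book $5.03: books and periodicals → 0% → $0.00
Graphic novel $24.99: books and periodicals → 0% → $0.00
Tax on books and periodicals: unrounded sum = $0.00 → $0.00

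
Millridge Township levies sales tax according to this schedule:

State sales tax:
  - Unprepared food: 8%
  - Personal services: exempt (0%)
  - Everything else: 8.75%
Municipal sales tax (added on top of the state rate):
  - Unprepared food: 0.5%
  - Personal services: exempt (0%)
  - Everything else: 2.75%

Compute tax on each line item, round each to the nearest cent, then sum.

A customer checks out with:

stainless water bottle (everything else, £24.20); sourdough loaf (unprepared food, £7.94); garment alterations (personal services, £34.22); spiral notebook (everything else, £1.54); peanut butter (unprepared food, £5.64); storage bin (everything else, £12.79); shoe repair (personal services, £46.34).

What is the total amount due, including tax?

£138.25

Stainless water bottle £24.20: everything else → 8.75% + 2.75% municipal = 11.5% → £2.78
Sourdough loaf £7.94: unprepared food → 8% + 0.5% municipal = 8.5% → £0.67
Garment alterations £34.22: personal services → 0% + 0% municipal = 0% → £0.00
Spiral notebook £1.54: everything else → 8.75% + 2.75% municipal = 11.5% → £0.18
Peanut butter £5.64: unprepared food → 8% + 0.5% municipal = 8.5% → £0.48
Storage bin £12.79: everything else → 8.75% + 2.75% municipal = 11.5% → £1.47
Shoe repair £46.34: personal services → 0% + 0% municipal = 0% → £0.00
Subtotal = £132.67; tax = £5.58; total due = £138.25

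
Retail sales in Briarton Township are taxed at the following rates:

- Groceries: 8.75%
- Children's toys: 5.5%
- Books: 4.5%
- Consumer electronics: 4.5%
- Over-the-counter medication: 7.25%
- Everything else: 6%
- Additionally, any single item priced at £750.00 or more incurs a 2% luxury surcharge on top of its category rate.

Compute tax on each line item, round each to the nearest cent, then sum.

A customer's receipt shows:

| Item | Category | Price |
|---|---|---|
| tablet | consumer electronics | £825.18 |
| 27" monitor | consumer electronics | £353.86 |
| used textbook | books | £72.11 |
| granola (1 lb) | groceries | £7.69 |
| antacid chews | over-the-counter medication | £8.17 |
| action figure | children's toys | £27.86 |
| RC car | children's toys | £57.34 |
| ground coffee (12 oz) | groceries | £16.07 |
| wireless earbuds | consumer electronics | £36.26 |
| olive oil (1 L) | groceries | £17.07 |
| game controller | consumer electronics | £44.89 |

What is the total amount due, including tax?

Tablet £825.18: consumer electronics → 4.5% + 2% surcharge = 6.5% → £53.64
27" monitor £353.86: consumer electronics → 4.5% → £15.92
Used textbook £72.11: books → 4.5% → £3.24
Granola (1 lb) £7.69: groceries → 8.75% → £0.67
Antacid chews £8.17: over-the-counter medication → 7.25% → £0.59
Action figure £27.86: children's toys → 5.5% → £1.53
RC car £57.34: children's toys → 5.5% → £3.15
Ground coffee (12 oz) £16.07: groceries → 8.75% → £1.41
Wireless earbuds £36.26: consumer electronics → 4.5% → £1.63
Olive oil (1 L) £17.07: groceries → 8.75% → £1.49
Game controller £44.89: consumer electronics → 4.5% → £2.02
Subtotal = £1466.50; tax = £85.29; total due = £1551.79

£1551.79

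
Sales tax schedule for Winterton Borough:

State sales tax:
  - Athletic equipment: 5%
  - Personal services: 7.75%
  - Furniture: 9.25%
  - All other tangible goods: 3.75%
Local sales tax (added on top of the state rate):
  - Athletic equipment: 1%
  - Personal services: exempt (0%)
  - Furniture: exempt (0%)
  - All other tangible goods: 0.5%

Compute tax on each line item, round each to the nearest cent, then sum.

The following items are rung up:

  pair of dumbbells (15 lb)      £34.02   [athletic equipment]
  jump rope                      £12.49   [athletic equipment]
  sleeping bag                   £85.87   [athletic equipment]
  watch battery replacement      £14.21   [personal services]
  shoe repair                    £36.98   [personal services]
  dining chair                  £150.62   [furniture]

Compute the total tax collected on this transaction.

£25.84

Pair of dumbbells (15 lb) £34.02: athletic equipment → 5% + 1% local = 6% → £2.04
Jump rope £12.49: athletic equipment → 5% + 1% local = 6% → £0.75
Sleeping bag £85.87: athletic equipment → 5% + 1% local = 6% → £5.15
Watch battery replacement £14.21: personal services → 7.75% + 0% local = 7.75% → £1.10
Shoe repair £36.98: personal services → 7.75% + 0% local = 7.75% → £2.87
Dining chair £150.62: furniture → 9.25% + 0% local = 9.25% → £13.93
Total tax = £2.04 + £0.75 + £5.15 + £1.10 + £2.87 + £13.93 = £25.84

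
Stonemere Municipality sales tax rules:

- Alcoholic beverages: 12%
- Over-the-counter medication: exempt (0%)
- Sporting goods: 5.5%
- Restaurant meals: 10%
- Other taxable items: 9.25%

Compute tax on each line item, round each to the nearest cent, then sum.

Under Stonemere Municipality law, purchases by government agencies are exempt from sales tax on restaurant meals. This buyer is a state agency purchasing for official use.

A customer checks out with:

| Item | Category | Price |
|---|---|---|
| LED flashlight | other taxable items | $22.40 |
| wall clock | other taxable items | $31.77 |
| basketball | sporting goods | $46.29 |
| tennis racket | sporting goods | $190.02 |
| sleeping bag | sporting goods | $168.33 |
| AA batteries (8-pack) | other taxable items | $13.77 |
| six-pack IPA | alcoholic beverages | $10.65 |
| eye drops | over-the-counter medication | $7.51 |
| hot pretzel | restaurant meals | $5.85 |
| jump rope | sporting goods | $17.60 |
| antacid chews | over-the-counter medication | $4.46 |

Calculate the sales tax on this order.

LED flashlight $22.40: other taxable items → 9.25% → $2.07
Wall clock $31.77: other taxable items → 9.25% → $2.94
Basketball $46.29: sporting goods → 5.5% → $2.55
Tennis racket $190.02: sporting goods → 5.5% → $10.45
Sleeping bag $168.33: sporting goods → 5.5% → $9.26
AA batteries (8-pack) $13.77: other taxable items → 9.25% → $1.27
Six-pack IPA $10.65: alcoholic beverages → 12% → $1.28
Eye drops $7.51: over-the-counter medication → 0% → $0.00
Hot pretzel $5.85: restaurant meals, buyer-exempt → 0% → $0.00
Jump rope $17.60: sporting goods → 5.5% → $0.97
Antacid chews $4.46: over-the-counter medication → 0% → $0.00
Total tax = $2.07 + $2.94 + $2.55 + $10.45 + $9.26 + $1.27 + $1.28 + $0.97 = $30.79

$30.79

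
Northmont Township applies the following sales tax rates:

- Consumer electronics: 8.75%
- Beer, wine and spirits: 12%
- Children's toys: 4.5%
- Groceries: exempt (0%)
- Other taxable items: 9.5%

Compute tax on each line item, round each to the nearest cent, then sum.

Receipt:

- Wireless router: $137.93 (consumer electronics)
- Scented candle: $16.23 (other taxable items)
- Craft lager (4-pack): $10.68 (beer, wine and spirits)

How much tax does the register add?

Wireless router $137.93: consumer electronics → 8.75% → $12.07
Scented candle $16.23: other taxable items → 9.5% → $1.54
Craft lager (4-pack) $10.68: beer, wine and spirits → 12% → $1.28
Total tax = $12.07 + $1.54 + $1.28 = $14.89

$14.89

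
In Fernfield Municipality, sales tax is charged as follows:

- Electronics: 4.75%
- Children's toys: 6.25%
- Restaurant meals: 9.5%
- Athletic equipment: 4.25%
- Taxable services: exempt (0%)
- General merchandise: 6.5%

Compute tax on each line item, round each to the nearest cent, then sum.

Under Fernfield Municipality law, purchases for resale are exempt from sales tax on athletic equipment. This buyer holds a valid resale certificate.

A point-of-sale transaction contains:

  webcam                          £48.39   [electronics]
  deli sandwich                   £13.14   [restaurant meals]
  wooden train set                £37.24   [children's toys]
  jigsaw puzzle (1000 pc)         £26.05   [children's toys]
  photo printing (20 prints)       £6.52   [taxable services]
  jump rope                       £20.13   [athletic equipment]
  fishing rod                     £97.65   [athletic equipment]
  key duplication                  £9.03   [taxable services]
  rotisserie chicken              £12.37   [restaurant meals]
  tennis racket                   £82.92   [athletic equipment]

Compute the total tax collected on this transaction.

Webcam £48.39: electronics → 4.75% → £2.30
Deli sandwich £13.14: restaurant meals → 9.5% → £1.25
Wooden train set £37.24: children's toys → 6.25% → £2.33
Jigsaw puzzle (1000 pc) £26.05: children's toys → 6.25% → £1.63
Photo printing (20 prints) £6.52: taxable services → 0% → £0.00
Jump rope £20.13: athletic equipment, buyer-exempt → 0% → £0.00
Fishing rod £97.65: athletic equipment, buyer-exempt → 0% → £0.00
Key duplication £9.03: taxable services → 0% → £0.00
Rotisserie chicken £12.37: restaurant meals → 9.5% → £1.18
Tennis racket £82.92: athletic equipment, buyer-exempt → 0% → £0.00
Total tax = £2.30 + £1.25 + £2.33 + £1.63 + £1.18 = £8.69

£8.69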